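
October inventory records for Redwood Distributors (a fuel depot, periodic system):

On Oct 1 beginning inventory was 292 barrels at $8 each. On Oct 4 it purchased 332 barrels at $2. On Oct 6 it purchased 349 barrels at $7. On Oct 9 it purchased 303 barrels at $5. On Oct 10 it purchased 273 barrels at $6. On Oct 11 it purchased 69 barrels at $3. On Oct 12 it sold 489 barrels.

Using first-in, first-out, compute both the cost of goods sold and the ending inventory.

Oct 12, 489 sold [FIFO — oldest first]: 292 @ $8 + 197 @ $2 = $2,730
Ending inventory: 135 @ $2 + 349 @ $7 + 303 @ $5 + 273 @ $6 + 69 @ $3 = $6,073

COGS = $2,730; ending inventory = $6,073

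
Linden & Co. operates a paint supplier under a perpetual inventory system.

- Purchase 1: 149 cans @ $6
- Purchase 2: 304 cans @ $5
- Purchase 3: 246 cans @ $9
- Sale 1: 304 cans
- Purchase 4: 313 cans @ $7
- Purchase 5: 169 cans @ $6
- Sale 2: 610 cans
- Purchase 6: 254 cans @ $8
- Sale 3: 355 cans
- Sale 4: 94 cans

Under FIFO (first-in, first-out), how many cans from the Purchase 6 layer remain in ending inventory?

72

Sale 1 (304) [FIFO — oldest first]: 149 @ $6 + 155 @ $5 = $1,669
Sale 2 (610) [FIFO — oldest first]: 149 @ $5 + 246 @ $9 + 215 @ $7 = $4,464
Sale 3 (355) [FIFO — oldest first]: 98 @ $7 + 169 @ $6 + 88 @ $8 = $2,404
Sale 4 (94) [FIFO — oldest first]: 94 @ $8 = $752
Total COGS = $1,669 + $4,464 + $2,404 + $752 = $9,289
Ending inventory: 72 @ $8 = $576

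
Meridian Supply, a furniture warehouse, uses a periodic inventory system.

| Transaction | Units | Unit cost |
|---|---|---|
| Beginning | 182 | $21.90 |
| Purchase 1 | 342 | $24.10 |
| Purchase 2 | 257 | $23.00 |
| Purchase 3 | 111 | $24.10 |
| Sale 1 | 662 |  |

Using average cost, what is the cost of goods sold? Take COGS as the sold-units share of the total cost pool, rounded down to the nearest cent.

COGS = $15,447.23

Sale 1, sell 662: 662/892 × $20,814.10 → $15,447.23
Ending inventory (cost pool remaining) = $5,366.87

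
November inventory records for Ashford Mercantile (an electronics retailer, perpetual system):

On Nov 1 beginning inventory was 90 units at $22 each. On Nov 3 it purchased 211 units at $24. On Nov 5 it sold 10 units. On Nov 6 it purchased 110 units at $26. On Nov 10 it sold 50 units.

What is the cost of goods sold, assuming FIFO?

COGS = $1,320

Nov 5, 10 sold [FIFO — oldest first]: 10 @ $22 = $220
Nov 10, 50 sold [FIFO — oldest first]: 50 @ $22 = $1,100
Total COGS = $220 + $1,100 = $1,320
Ending inventory: 30 @ $22 + 211 @ $24 + 110 @ $26 = $8,584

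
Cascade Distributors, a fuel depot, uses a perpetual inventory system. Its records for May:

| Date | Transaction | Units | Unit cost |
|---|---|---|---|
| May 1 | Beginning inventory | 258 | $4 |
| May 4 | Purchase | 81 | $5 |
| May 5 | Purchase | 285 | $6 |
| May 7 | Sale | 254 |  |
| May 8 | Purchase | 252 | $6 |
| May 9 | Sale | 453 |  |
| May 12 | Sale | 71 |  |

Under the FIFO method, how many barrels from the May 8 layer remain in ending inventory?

May 7, 254 sold [FIFO — oldest first]: 254 @ $4 = $1,016
May 9, 453 sold [FIFO — oldest first]: 4 @ $4 + 81 @ $5 + 285 @ $6 + 83 @ $6 = $2,629
May 12, 71 sold [FIFO — oldest first]: 71 @ $6 = $426
Total COGS = $1,016 + $2,629 + $426 = $4,071
Ending inventory: 98 @ $6 = $588

98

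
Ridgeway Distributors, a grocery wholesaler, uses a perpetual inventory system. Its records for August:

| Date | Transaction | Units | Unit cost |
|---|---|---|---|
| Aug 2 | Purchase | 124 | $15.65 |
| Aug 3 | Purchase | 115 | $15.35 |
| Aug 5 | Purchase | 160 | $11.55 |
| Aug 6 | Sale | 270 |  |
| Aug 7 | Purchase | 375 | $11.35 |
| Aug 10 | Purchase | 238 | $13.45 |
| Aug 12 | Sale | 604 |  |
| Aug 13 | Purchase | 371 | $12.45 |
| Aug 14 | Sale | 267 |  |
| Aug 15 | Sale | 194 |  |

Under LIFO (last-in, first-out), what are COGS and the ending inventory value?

Aug 6, 270 sold [LIFO — newest first]: 160 @ $11.55 + 110 @ $15.35 = $3,536.50
Aug 12, 604 sold [LIFO — newest first]: 238 @ $13.45 + 366 @ $11.35 = $7,355.20
Aug 14, 267 sold [LIFO — newest first]: 267 @ $12.45 = $3,324.15
Aug 15, 194 sold [LIFO — newest first]: 104 @ $12.45 + 9 @ $11.35 + 5 @ $15.35 + 76 @ $15.65 = $2,663.10
Total COGS = $3,536.50 + $7,355.20 + $3,324.15 + $2,663.10 = $16,878.95
Ending inventory: 48 @ $15.65 = $751.20

COGS = $16,878.95; ending inventory = $751.20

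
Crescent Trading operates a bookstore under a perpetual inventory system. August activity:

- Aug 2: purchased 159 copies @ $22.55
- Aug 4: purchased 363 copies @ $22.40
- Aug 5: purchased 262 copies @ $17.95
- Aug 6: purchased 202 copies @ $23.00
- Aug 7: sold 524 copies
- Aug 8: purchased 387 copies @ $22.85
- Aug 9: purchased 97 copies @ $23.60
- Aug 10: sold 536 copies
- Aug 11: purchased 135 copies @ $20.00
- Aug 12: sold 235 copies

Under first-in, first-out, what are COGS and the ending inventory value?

COGS = $28,126.20; ending inventory = $6,771.50

Aug 7, 524 sold [FIFO — oldest first]: 159 @ $22.55 + 363 @ $22.40 + 2 @ $17.95 = $11,752.55
Aug 10, 536 sold [FIFO — oldest first]: 260 @ $17.95 + 202 @ $23.00 + 74 @ $22.85 = $11,003.90
Aug 12, 235 sold [FIFO — oldest first]: 235 @ $22.85 = $5,369.75
Total COGS = $11,752.55 + $11,003.90 + $5,369.75 = $28,126.20
Ending inventory: 78 @ $22.85 + 97 @ $23.60 + 135 @ $20.00 = $6,771.50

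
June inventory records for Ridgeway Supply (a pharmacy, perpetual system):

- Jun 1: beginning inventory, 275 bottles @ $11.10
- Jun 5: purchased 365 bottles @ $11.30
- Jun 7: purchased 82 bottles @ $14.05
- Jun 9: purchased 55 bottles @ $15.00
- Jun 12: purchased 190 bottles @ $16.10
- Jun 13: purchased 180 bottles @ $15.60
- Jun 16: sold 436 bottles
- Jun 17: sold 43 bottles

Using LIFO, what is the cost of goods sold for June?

COGS = $7,450.70

Jun 16, 436 sold [LIFO — newest first]: 180 @ $15.60 + 190 @ $16.10 + 55 @ $15.00 + 11 @ $14.05 = $6,846.55
Jun 17, 43 sold [LIFO — newest first]: 43 @ $14.05 = $604.15
Total COGS = $6,846.55 + $604.15 = $7,450.70
Ending inventory: 275 @ $11.10 + 365 @ $11.30 + 28 @ $14.05 = $7,570.40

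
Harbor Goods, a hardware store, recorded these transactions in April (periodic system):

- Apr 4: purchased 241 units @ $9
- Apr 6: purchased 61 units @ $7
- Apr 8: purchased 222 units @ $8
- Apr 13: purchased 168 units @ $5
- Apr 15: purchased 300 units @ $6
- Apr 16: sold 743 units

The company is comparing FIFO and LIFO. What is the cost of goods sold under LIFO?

FIFO COGS: 241 @ $9 + 61 @ $7 + 222 @ $8 + 168 @ $5 + 51 @ $6 = $5,518
LIFO COGS: 300 @ $6 + 168 @ $5 + 222 @ $8 + 53 @ $7 = $4,787

COGS = $4,787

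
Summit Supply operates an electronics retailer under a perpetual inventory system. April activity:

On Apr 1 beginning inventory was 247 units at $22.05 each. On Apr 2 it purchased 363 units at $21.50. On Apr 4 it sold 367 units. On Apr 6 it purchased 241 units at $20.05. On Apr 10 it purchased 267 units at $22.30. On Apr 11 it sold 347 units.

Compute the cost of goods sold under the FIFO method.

COGS = $15,336.05

Apr 4, 367 sold [FIFO — oldest first]: 247 @ $22.05 + 120 @ $21.50 = $8,026.35
Apr 11, 347 sold [FIFO — oldest first]: 243 @ $21.50 + 104 @ $20.05 = $7,309.70
Total COGS = $8,026.35 + $7,309.70 = $15,336.05
Ending inventory: 137 @ $20.05 + 267 @ $22.30 = $8,700.95
Check: goods available $24,037.00 = COGS $15,336.05 + ending $8,700.95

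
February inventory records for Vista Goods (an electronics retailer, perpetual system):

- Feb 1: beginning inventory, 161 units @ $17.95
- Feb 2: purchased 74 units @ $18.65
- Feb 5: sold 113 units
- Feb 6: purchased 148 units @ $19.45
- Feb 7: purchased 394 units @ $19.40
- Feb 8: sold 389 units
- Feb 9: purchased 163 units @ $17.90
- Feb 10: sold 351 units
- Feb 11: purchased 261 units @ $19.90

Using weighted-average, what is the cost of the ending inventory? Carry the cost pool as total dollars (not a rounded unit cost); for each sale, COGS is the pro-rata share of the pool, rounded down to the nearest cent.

Ending inventory = $6,821.41

After Feb 1: 161 on hand, pool $2,889.95 (≈ $17.9500 each)
After Feb 2: 235 on hand, pool $4,270.05 (≈ $18.1704 each)
Feb 5, sell 113: 113/235 × $4,270.05 → $2,053.25
After Feb 6: 270 on hand, pool $5,095.40 (≈ $18.8719 each)
After Feb 7: 664 on hand, pool $12,739.00 (≈ $19.1852 each)
Feb 8, sell 389: 389/664 × $12,739.00 → $7,463.05
After Feb 9: 438 on hand, pool $8,193.65 (≈ $18.7070 each)
Feb 10, sell 351: 351/438 × $8,193.65 → $6,566.14
After Feb 11: 348 on hand, pool $6,821.41 (≈ $19.6018 each)
Total COGS = $2,053.25 + $7,463.05 + $6,566.14 = $16,082.44
Ending inventory (cost pool remaining) = $6,821.41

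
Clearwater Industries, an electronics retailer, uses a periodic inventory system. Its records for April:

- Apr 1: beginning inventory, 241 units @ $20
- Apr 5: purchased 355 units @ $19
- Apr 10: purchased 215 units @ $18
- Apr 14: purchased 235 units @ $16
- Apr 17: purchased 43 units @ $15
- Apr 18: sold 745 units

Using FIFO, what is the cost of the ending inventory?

Ending inventory = $5,593

Apr 18, 745 sold [FIFO — oldest first]: 241 @ $20 + 355 @ $19 + 149 @ $18 = $14,247
Ending inventory: 66 @ $18 + 235 @ $16 + 43 @ $15 = $5,593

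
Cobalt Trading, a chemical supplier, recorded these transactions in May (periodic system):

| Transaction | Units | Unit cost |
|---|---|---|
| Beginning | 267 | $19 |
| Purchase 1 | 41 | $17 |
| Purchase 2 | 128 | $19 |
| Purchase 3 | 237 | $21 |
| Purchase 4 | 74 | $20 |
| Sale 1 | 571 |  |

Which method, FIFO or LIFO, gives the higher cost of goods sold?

LIFO

FIFO COGS: 267 @ $19 + 41 @ $17 + 128 @ $19 + 135 @ $21 = $11,037
LIFO COGS: 74 @ $20 + 237 @ $21 + 128 @ $19 + 41 @ $17 + 91 @ $19 = $11,315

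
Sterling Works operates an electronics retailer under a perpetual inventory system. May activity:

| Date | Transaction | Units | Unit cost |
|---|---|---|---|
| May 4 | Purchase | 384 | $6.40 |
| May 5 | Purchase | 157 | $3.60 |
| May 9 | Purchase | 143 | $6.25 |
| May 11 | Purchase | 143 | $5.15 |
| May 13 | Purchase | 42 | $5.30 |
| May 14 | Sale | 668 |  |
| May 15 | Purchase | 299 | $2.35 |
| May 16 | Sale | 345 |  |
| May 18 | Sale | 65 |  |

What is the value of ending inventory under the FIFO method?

May 14, 668 sold [FIFO — oldest first]: 384 @ $6.40 + 157 @ $3.60 + 127 @ $6.25 = $3,816.55
May 16, 345 sold [FIFO — oldest first]: 16 @ $6.25 + 143 @ $5.15 + 42 @ $5.30 + 144 @ $2.35 = $1,397.45
May 18, 65 sold [FIFO — oldest first]: 65 @ $2.35 = $152.75
Total COGS = $3,816.55 + $1,397.45 + $152.75 = $5,366.75
Ending inventory: 90 @ $2.35 = $211.50

Ending inventory = $211.50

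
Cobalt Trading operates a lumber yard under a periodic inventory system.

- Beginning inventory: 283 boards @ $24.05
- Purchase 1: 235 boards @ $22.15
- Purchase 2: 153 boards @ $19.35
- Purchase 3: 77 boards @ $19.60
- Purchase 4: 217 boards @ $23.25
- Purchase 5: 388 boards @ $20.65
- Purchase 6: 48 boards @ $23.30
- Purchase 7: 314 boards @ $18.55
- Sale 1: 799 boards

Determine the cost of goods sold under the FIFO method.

COGS = $17,666.90

Sale 1 (799) [FIFO — oldest first]: 283 @ $24.05 + 235 @ $22.15 + 153 @ $19.35 + 77 @ $19.60 + 51 @ $23.25 = $17,666.90
Ending inventory: 166 @ $23.25 + 388 @ $20.65 + 48 @ $23.30 + 314 @ $18.55 = $18,814.80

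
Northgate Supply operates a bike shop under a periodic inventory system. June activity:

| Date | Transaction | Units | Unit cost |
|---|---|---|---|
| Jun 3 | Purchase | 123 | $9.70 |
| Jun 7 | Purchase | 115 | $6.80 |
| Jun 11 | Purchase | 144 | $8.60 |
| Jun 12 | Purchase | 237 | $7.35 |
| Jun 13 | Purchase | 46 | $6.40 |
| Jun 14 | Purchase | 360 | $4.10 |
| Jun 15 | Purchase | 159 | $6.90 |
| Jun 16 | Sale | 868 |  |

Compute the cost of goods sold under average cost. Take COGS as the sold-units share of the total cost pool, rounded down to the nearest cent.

COGS = $5,735.06

Jun 16, sell 868: 868/1184 × $7,822.95 → $5,735.06
Ending inventory (cost pool remaining) = $2,087.89
Check: goods available $7,822.95 = COGS $5,735.06 + ending $2,087.89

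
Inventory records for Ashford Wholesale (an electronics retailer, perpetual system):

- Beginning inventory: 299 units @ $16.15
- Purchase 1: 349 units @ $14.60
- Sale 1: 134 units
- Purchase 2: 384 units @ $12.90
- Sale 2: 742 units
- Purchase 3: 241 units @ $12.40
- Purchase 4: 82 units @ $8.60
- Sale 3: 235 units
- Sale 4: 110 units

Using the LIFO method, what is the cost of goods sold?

Sale 1 (134) [LIFO — newest first]: 134 @ $14.60 = $1,956.40
Sale 2 (742) [LIFO — newest first]: 384 @ $12.90 + 215 @ $14.60 + 143 @ $16.15 = $10,402.05
Sale 3 (235) [LIFO — newest first]: 82 @ $8.60 + 153 @ $12.40 = $2,602.40
Sale 4 (110) [LIFO — newest first]: 88 @ $12.40 + 22 @ $16.15 = $1,446.50
Total COGS = $1,956.40 + $10,402.05 + $2,602.40 + $1,446.50 = $16,407.35
Ending inventory: 134 @ $16.15 = $2,164.10

COGS = $16,407.35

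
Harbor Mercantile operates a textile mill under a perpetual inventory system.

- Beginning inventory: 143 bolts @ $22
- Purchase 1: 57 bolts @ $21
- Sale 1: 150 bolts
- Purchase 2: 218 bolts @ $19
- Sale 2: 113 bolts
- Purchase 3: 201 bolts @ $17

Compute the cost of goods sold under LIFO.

COGS = $5,390

Sale 1 (150) [LIFO — newest first]: 57 @ $21 + 93 @ $22 = $3,243
Sale 2 (113) [LIFO — newest first]: 113 @ $19 = $2,147
Total COGS = $3,243 + $2,147 = $5,390
Ending inventory: 50 @ $22 + 105 @ $19 + 201 @ $17 = $6,512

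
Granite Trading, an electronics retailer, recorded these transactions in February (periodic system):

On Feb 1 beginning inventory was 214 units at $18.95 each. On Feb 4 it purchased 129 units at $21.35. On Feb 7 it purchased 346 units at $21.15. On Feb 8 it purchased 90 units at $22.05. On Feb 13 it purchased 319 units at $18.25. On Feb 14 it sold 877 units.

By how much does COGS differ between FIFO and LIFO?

$171.50

FIFO COGS: 214 @ $18.95 + 129 @ $21.35 + 346 @ $21.15 + 90 @ $22.05 + 98 @ $18.25 = $17,900.35
LIFO COGS: 319 @ $18.25 + 90 @ $22.05 + 346 @ $21.15 + 122 @ $21.35 = $17,728.85
Difference = |$17,900.35 − $17,728.85| = $171.50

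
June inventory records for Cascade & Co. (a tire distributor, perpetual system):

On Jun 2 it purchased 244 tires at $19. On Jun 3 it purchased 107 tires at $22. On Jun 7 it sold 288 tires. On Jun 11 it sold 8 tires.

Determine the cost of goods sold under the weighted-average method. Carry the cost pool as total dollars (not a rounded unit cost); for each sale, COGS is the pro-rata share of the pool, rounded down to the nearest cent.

COGS = $5,894.69

After Jun 2: 244 on hand, pool $4,636.00 (≈ $19.0000 each)
After Jun 3: 351 on hand, pool $6,990.00 (≈ $19.9145 each)
Jun 7, sell 288: 288/351 × $6,990.00 → $5,735.38
Jun 11, sell 8: 8/63 × $1,254.62 → $159.31
Total COGS = $5,735.38 + $159.31 = $5,894.69
Ending inventory (cost pool remaining) = $1,095.31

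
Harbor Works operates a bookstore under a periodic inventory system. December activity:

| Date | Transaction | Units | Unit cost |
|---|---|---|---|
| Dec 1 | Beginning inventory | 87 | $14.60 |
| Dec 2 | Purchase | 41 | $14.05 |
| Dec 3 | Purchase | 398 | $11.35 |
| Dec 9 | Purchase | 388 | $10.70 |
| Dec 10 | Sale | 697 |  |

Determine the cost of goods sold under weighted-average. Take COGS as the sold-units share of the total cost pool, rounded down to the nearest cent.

Dec 10, sell 697: 697/914 × $10,515.15 → $8,018.66
Ending inventory (cost pool remaining) = $2,496.49

COGS = $8,018.66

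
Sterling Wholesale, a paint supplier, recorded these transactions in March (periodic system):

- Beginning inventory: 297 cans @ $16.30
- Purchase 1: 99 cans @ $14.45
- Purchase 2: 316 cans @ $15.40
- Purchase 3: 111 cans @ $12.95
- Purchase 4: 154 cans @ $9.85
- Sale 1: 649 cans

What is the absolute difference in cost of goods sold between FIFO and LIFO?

FIFO COGS: 297 @ $16.30 + 99 @ $14.45 + 253 @ $15.40 = $10,167.85
LIFO COGS: 154 @ $9.85 + 111 @ $12.95 + 316 @ $15.40 + 68 @ $14.45 = $8,803.35
Difference = |$10,167.85 − $8,803.35| = $1,364.50

$1,364.50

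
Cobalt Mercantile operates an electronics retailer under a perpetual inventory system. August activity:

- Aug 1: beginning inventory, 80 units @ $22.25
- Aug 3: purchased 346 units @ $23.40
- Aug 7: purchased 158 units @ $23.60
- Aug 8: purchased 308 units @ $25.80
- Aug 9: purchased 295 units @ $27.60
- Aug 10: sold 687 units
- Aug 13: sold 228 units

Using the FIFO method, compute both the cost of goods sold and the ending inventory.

Aug 10, 687 sold [FIFO — oldest first]: 80 @ $22.25 + 346 @ $23.40 + 158 @ $23.60 + 103 @ $25.80 = $16,262.60
Aug 13, 228 sold [FIFO — oldest first]: 205 @ $25.80 + 23 @ $27.60 = $5,923.80
Total COGS = $16,262.60 + $5,923.80 = $22,186.40
Ending inventory: 272 @ $27.60 = $7,507.20

COGS = $22,186.40; ending inventory = $7,507.20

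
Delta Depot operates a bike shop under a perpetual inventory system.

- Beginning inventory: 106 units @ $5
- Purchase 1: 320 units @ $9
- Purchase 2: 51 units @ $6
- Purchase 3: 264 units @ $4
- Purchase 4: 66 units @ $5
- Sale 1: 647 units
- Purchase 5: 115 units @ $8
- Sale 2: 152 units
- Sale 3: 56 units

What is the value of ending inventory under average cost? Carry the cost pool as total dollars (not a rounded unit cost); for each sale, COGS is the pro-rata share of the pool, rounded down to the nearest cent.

After Beginning: 106 on hand, pool $530.00 (≈ $5.0000 each)
After Purchase 1: 426 on hand, pool $3,410.00 (≈ $8.0047 each)
After Purchase 2: 477 on hand, pool $3,716.00 (≈ $7.7904 each)
After Purchase 3: 741 on hand, pool $4,772.00 (≈ $6.4399 each)
After Purchase 4: 807 on hand, pool $5,102.00 (≈ $6.3222 each)
Sale 1, sell 647: 647/807 × $5,102.00 → $4,090.45
After Purchase 5: 275 on hand, pool $1,931.55 (≈ $7.0238 each)
Sale 2, sell 152: 152/275 × $1,931.55 → $1,067.62
Sale 3, sell 56: 56/123 × $863.93 → $393.33
Total COGS = $4,090.45 + $1,067.62 + $393.33 = $5,551.40
Ending inventory (cost pool remaining) = $470.60
Check: goods available $6,022.00 = COGS $5,551.40 + ending $470.60

Ending inventory = $470.60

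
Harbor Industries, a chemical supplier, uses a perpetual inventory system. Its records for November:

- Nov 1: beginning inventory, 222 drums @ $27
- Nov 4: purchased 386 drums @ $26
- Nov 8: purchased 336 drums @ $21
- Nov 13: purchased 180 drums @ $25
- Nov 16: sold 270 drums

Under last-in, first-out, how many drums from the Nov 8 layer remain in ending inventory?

Nov 16, 270 sold [LIFO — newest first]: 180 @ $25 + 90 @ $21 = $6,390
Ending inventory: 222 @ $27 + 386 @ $26 + 246 @ $21 = $21,196

246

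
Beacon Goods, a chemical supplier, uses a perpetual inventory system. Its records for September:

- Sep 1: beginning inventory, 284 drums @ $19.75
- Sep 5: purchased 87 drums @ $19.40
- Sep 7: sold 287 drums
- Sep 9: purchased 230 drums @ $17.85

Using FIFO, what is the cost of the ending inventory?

Sep 7, 287 sold [FIFO — oldest first]: 284 @ $19.75 + 3 @ $19.40 = $5,667.20
Ending inventory: 84 @ $19.40 + 230 @ $17.85 = $5,735.10

Ending inventory = $5,735.10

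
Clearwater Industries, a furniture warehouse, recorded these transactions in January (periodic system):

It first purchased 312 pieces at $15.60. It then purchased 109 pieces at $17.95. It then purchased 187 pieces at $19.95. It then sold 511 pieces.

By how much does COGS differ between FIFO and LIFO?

$421.95

FIFO COGS: 312 @ $15.60 + 109 @ $17.95 + 90 @ $19.95 = $8,619.25
LIFO COGS: 187 @ $19.95 + 109 @ $17.95 + 215 @ $15.60 = $9,041.20
Difference = |$8,619.25 − $9,041.20| = $421.95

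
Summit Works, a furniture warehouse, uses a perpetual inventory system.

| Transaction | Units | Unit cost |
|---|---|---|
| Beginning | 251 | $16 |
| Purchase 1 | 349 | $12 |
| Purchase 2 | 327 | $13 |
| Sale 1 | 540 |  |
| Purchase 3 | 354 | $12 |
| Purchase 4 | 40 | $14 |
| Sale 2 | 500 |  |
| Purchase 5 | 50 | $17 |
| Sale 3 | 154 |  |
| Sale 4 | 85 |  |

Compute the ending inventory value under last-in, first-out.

Sale 1 (540) [LIFO — newest first]: 327 @ $13 + 213 @ $12 = $6,807
Sale 2 (500) [LIFO — newest first]: 40 @ $14 + 354 @ $12 + 106 @ $12 = $6,080
Sale 3 (154) [LIFO — newest first]: 50 @ $17 + 30 @ $12 + 74 @ $16 = $2,394
Sale 4 (85) [LIFO — newest first]: 85 @ $16 = $1,360
Total COGS = $6,807 + $6,080 + $2,394 + $1,360 = $16,641
Ending inventory: 92 @ $16 = $1,472
Check: goods available $18,113 = COGS $16,641 + ending $1,472

Ending inventory = $1,472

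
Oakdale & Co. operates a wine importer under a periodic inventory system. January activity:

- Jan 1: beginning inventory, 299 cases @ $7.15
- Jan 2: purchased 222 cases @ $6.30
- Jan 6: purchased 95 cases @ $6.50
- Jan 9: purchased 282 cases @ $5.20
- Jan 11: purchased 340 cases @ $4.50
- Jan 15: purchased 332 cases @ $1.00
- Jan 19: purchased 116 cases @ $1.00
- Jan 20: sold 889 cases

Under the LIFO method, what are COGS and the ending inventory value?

COGS = $2,503.20; ending inventory = $5,095.15

Jan 20, 889 sold [LIFO — newest first]: 116 @ $1.00 + 332 @ $1.00 + 340 @ $4.50 + 101 @ $5.20 = $2,503.20
Ending inventory: 299 @ $7.15 + 222 @ $6.30 + 95 @ $6.50 + 181 @ $5.20 = $5,095.15
Check: goods available $7,598.35 = COGS $2,503.20 + ending $5,095.15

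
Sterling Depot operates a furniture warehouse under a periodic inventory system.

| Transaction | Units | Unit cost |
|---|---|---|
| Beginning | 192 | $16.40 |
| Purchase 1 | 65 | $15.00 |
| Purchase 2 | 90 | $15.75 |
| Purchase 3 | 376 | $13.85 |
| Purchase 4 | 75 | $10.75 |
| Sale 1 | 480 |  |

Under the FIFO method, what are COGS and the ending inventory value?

Sale 1 (480) [FIFO — oldest first]: 192 @ $16.40 + 65 @ $15.00 + 90 @ $15.75 + 133 @ $13.85 = $7,383.35
Ending inventory: 243 @ $13.85 + 75 @ $10.75 = $4,171.80
Check: goods available $11,555.15 = COGS $7,383.35 + ending $4,171.80

COGS = $7,383.35; ending inventory = $4,171.80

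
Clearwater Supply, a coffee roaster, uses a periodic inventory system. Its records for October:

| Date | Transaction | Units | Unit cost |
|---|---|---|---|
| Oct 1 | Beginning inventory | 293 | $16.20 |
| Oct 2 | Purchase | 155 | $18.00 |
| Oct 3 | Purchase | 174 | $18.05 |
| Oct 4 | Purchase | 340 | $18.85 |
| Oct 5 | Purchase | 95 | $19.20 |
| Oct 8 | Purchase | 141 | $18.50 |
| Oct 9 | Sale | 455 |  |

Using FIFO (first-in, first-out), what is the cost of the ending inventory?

Ending inventory = $13,855.85

Oct 9, 455 sold [FIFO — oldest first]: 293 @ $16.20 + 155 @ $18.00 + 7 @ $18.05 = $7,662.95
Ending inventory: 167 @ $18.05 + 340 @ $18.85 + 95 @ $19.20 + 141 @ $18.50 = $13,855.85
Check: goods available $21,518.80 = COGS $7,662.95 + ending $13,855.85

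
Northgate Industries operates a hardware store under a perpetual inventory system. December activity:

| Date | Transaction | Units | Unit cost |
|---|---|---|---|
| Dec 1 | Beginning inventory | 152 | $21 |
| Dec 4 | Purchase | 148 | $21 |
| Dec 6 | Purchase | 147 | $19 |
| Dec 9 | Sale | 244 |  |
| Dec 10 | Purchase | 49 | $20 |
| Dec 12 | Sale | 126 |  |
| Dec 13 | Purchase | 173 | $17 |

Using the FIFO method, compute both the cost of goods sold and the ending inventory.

COGS = $7,630; ending inventory = $5,384

Dec 9, 244 sold [FIFO — oldest first]: 152 @ $21 + 92 @ $21 = $5,124
Dec 12, 126 sold [FIFO — oldest first]: 56 @ $21 + 70 @ $19 = $2,506
Total COGS = $5,124 + $2,506 = $7,630
Ending inventory: 77 @ $19 + 49 @ $20 + 173 @ $17 = $5,384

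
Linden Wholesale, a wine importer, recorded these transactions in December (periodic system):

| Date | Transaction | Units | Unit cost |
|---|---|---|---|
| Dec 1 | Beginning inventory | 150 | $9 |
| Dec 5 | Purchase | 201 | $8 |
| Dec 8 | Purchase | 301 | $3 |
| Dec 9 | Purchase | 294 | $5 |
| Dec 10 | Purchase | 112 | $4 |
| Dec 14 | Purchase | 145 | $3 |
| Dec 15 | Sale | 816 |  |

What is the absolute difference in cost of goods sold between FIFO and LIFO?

$1,533

FIFO COGS: 150 @ $9 + 201 @ $8 + 301 @ $3 + 164 @ $5 = $4,681
LIFO COGS: 145 @ $3 + 112 @ $4 + 294 @ $5 + 265 @ $3 = $3,148
Difference = |$4,681 − $3,148| = $1,533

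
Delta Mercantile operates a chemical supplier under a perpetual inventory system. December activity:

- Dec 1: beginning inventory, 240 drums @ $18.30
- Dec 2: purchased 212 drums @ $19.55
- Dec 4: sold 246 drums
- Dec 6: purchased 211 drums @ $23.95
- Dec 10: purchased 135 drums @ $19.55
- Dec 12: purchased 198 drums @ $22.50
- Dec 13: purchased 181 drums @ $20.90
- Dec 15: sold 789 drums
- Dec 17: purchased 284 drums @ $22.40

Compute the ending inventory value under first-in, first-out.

Dec 4, 246 sold [FIFO — oldest first]: 240 @ $18.30 + 6 @ $19.55 = $4,509.30
Dec 15, 789 sold [FIFO — oldest first]: 206 @ $19.55 + 211 @ $23.95 + 135 @ $19.55 + 198 @ $22.50 + 39 @ $20.90 = $16,990.10
Total COGS = $4,509.30 + $16,990.10 = $21,499.40
Ending inventory: 142 @ $20.90 + 284 @ $22.40 = $9,329.40

Ending inventory = $9,329.40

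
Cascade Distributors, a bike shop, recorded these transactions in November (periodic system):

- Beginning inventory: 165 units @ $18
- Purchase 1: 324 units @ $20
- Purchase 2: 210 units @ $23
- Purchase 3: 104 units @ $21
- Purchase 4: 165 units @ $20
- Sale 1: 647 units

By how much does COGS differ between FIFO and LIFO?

$590

FIFO COGS: 165 @ $18 + 324 @ $20 + 158 @ $23 = $13,084
LIFO COGS: 165 @ $20 + 104 @ $21 + 210 @ $23 + 168 @ $20 = $13,674
Difference = |$13,084 − $13,674| = $590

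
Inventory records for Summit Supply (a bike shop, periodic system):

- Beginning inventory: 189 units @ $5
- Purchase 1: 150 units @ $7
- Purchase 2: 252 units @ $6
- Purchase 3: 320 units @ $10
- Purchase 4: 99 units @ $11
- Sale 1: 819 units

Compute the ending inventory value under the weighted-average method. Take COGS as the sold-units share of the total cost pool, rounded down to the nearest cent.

Ending inventory = $1,474.30

Sale 1, sell 819: 819/1010 × $7,796.00 → $6,321.70
Ending inventory (cost pool remaining) = $1,474.30
Check: goods available $7,796.00 = COGS $6,321.70 + ending $1,474.30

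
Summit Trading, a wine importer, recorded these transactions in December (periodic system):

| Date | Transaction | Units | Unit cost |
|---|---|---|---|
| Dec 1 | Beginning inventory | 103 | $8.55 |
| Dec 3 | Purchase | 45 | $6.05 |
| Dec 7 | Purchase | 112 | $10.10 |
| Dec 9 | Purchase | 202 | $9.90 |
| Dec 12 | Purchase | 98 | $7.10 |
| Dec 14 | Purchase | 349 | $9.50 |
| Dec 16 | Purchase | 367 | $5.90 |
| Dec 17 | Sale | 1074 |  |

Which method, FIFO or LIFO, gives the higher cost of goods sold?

FIFO

FIFO COGS: 103 @ $8.55 + 45 @ $6.05 + 112 @ $10.10 + 202 @ $9.90 + 98 @ $7.10 + 349 @ $9.50 + 165 @ $5.90 = $9,268.70
LIFO COGS: 367 @ $5.90 + 349 @ $9.50 + 98 @ $7.10 + 202 @ $9.90 + 58 @ $10.10 = $8,762.20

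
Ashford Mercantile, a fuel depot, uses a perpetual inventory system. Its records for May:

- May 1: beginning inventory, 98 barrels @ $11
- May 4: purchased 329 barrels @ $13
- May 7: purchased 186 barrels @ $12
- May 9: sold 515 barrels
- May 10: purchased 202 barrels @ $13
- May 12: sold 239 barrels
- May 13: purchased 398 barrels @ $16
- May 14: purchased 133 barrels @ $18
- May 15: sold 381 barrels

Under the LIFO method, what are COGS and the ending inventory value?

COGS = $15,904; ending inventory = $3,071

May 9, 515 sold [LIFO — newest first]: 186 @ $12 + 329 @ $13 = $6,509
May 12, 239 sold [LIFO — newest first]: 202 @ $13 + 37 @ $11 = $3,033
May 15, 381 sold [LIFO — newest first]: 133 @ $18 + 248 @ $16 = $6,362
Total COGS = $6,509 + $3,033 + $6,362 = $15,904
Ending inventory: 61 @ $11 + 150 @ $16 = $3,071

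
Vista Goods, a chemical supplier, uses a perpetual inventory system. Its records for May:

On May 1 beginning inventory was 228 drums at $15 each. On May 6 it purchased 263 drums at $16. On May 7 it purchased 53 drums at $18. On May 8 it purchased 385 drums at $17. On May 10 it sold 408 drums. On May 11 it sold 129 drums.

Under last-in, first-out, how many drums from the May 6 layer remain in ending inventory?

May 10, 408 sold [LIFO — newest first]: 385 @ $17 + 23 @ $18 = $6,959
May 11, 129 sold [LIFO — newest first]: 30 @ $18 + 99 @ $16 = $2,124
Total COGS = $6,959 + $2,124 = $9,083
Ending inventory: 228 @ $15 + 164 @ $16 = $6,044
Check: goods available $15,127 = COGS $9,083 + ending $6,044

164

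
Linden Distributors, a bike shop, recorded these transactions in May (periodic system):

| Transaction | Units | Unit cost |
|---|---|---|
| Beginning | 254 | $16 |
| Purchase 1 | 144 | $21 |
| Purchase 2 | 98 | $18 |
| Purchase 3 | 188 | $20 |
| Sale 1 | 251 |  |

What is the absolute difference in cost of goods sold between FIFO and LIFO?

FIFO COGS: 251 @ $16 = $4,016
LIFO COGS: 188 @ $20 + 63 @ $18 = $4,894
Difference = |$4,016 − $4,894| = $878

$878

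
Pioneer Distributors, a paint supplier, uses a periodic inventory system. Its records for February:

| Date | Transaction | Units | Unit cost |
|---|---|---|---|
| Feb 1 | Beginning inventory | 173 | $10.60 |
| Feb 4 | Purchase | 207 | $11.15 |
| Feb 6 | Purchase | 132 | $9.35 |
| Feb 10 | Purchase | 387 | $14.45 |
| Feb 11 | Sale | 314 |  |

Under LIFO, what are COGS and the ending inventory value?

COGS = $4,537.30; ending inventory = $6,430.90

Feb 11, 314 sold [LIFO — newest first]: 314 @ $14.45 = $4,537.30
Ending inventory: 173 @ $10.60 + 207 @ $11.15 + 132 @ $9.35 + 73 @ $14.45 = $6,430.90
Check: goods available $10,968.20 = COGS $4,537.30 + ending $6,430.90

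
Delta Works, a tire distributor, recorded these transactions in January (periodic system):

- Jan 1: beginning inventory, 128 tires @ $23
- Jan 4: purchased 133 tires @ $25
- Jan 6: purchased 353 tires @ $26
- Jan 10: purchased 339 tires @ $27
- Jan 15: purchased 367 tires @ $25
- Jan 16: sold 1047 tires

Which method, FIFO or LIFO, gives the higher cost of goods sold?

FIFO COGS: 128 @ $23 + 133 @ $25 + 353 @ $26 + 339 @ $27 + 94 @ $25 = $26,950
LIFO COGS: 367 @ $25 + 339 @ $27 + 341 @ $26 = $27,194

LIFO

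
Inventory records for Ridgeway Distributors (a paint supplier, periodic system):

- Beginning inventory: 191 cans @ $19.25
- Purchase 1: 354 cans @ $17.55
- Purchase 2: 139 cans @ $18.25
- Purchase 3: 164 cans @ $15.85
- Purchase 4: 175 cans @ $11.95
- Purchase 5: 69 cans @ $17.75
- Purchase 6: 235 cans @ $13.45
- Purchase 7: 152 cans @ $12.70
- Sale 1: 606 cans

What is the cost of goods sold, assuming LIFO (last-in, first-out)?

COGS = $8,108.40

Sale 1 (606) [LIFO — newest first]: 152 @ $12.70 + 235 @ $13.45 + 69 @ $17.75 + 150 @ $11.95 = $8,108.40
Ending inventory: 191 @ $19.25 + 354 @ $17.55 + 139 @ $18.25 + 164 @ $15.85 + 25 @ $11.95 = $15,324.35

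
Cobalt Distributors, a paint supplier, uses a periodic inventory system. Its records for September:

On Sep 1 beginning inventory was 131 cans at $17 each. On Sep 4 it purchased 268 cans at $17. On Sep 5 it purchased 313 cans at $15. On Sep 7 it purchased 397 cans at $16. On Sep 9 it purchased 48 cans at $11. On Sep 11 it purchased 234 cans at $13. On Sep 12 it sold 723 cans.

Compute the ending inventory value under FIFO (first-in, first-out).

Ending inventory = $9,746

Sep 12, 723 sold [FIFO — oldest first]: 131 @ $17 + 268 @ $17 + 313 @ $15 + 11 @ $16 = $11,654
Ending inventory: 386 @ $16 + 48 @ $11 + 234 @ $13 = $9,746
Check: goods available $21,400 = COGS $11,654 + ending $9,746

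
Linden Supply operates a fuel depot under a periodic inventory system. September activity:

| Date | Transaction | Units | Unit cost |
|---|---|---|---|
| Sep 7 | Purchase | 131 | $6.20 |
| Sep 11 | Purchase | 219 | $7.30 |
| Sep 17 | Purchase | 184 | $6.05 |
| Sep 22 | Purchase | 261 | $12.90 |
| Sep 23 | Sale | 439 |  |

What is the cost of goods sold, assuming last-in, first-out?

Sep 23, 439 sold [LIFO — newest first]: 261 @ $12.90 + 178 @ $6.05 = $4,443.80
Ending inventory: 131 @ $6.20 + 219 @ $7.30 + 6 @ $6.05 = $2,447.20
Check: goods available $6,891.00 = COGS $4,443.80 + ending $2,447.20

COGS = $4,443.80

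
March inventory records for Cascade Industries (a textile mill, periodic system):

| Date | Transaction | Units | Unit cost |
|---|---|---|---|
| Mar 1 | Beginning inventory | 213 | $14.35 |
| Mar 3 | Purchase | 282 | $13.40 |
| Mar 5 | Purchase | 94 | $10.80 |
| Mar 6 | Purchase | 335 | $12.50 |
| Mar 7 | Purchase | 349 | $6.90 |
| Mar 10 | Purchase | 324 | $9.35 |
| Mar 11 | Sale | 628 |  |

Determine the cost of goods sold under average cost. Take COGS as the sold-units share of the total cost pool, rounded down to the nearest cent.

COGS = $6,872.03

Mar 11, sell 628: 628/1597 × $17,475.55 → $6,872.03
Ending inventory (cost pool remaining) = $10,603.52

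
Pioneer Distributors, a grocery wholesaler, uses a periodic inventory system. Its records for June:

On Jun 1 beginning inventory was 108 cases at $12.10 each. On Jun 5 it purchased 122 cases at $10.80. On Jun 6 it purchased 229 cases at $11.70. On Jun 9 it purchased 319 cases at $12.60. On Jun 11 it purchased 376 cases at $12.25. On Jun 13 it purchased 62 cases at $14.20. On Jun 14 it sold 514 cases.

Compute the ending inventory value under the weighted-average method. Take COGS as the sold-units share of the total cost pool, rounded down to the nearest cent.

Jun 14, sell 514: 514/1216 × $14,809.50 → $6,259.93
Ending inventory (cost pool remaining) = $8,549.57

Ending inventory = $8,549.57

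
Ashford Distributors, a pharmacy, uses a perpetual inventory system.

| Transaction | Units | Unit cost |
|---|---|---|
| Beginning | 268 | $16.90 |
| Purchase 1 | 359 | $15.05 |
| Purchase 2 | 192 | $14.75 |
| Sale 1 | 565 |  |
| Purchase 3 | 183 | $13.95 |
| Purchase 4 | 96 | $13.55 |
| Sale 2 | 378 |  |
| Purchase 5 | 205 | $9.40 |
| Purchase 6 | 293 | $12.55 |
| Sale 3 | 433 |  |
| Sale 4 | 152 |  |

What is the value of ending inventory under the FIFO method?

Sale 1 (565) [FIFO — oldest first]: 268 @ $16.90 + 297 @ $15.05 = $8,999.05
Sale 2 (378) [FIFO — oldest first]: 62 @ $15.05 + 192 @ $14.75 + 124 @ $13.95 = $5,494.90
Sale 3 (433) [FIFO — oldest first]: 59 @ $13.95 + 96 @ $13.55 + 205 @ $9.40 + 73 @ $12.55 = $4,967.00
Sale 4 (152) [FIFO — oldest first]: 152 @ $12.55 = $1,907.60
Total COGS = $8,999.05 + $5,494.90 + $4,967.00 + $1,907.60 = $21,368.55
Ending inventory: 68 @ $12.55 = $853.40
Check: goods available $22,221.95 = COGS $21,368.55 + ending $853.40

Ending inventory = $853.40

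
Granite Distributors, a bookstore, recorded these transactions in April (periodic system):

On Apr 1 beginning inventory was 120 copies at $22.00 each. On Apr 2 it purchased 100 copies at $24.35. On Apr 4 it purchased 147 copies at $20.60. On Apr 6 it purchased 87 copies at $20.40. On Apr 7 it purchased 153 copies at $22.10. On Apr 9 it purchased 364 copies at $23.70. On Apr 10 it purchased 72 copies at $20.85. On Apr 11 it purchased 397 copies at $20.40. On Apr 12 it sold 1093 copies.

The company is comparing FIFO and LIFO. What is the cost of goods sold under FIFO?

FIFO COGS: 120 @ $22.00 + 100 @ $24.35 + 147 @ $20.60 + 87 @ $20.40 + 153 @ $22.10 + 364 @ $23.70 + 72 @ $20.85 + 50 @ $20.40 = $24,407.30
LIFO COGS: 397 @ $20.40 + 72 @ $20.85 + 364 @ $23.70 + 153 @ $22.10 + 87 @ $20.40 + 20 @ $20.60 = $23,794.90

COGS = $24,407.30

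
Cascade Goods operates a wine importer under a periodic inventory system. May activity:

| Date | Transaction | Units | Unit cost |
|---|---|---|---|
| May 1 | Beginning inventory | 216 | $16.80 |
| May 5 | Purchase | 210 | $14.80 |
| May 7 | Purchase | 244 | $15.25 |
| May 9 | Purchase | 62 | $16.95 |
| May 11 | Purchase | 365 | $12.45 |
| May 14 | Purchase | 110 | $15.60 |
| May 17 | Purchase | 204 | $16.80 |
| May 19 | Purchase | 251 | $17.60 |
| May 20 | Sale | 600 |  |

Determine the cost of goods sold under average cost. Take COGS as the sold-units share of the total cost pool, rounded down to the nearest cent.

May 20, sell 600: 600/1662 × $25,613.75 → $9,246.84
Ending inventory (cost pool remaining) = $16,366.91

COGS = $9,246.84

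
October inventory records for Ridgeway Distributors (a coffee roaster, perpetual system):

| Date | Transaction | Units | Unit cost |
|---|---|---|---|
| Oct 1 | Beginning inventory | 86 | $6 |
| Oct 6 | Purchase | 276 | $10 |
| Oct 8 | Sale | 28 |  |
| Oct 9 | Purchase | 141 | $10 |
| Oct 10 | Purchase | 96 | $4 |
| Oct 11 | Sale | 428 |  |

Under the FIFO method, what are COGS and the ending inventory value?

COGS = $4,216; ending inventory = $854

Oct 8, 28 sold [FIFO — oldest first]: 28 @ $6 = $168
Oct 11, 428 sold [FIFO — oldest first]: 58 @ $6 + 276 @ $10 + 94 @ $10 = $4,048
Total COGS = $168 + $4,048 = $4,216
Ending inventory: 47 @ $10 + 96 @ $4 = $854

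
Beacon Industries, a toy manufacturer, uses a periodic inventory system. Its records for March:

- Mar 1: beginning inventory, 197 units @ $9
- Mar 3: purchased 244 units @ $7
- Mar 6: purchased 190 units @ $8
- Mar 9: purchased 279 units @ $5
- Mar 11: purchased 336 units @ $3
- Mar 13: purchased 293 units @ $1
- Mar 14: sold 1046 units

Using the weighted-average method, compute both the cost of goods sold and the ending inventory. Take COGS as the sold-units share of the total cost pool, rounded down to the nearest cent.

COGS = $5,231.35; ending inventory = $2,465.65

Mar 14, sell 1046: 1046/1539 × $7,697.00 → $5,231.35
Ending inventory (cost pool remaining) = $2,465.65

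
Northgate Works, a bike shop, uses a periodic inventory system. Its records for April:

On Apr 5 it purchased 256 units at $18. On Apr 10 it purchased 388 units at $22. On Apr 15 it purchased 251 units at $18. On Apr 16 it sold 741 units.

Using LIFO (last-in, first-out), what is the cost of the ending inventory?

Ending inventory = $2,772

Apr 16, 741 sold [LIFO — newest first]: 251 @ $18 + 388 @ $22 + 102 @ $18 = $14,890
Ending inventory: 154 @ $18 = $2,772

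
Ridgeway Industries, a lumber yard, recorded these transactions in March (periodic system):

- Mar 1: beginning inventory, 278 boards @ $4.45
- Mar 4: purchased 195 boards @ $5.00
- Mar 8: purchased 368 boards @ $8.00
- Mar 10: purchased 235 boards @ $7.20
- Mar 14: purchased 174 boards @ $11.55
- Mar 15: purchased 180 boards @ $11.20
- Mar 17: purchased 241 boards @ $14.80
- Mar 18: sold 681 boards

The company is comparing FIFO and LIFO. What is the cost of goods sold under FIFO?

FIFO COGS: 278 @ $4.45 + 195 @ $5.00 + 208 @ $8.00 = $3,876.10
LIFO COGS: 241 @ $14.80 + 180 @ $11.20 + 174 @ $11.55 + 86 @ $7.20 = $8,211.70

COGS = $3,876.10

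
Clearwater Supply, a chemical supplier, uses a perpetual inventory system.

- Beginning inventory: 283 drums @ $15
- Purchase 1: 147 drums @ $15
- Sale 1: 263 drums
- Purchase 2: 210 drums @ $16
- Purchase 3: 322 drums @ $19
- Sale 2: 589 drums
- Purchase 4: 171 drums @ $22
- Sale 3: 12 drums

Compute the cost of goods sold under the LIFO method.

Sale 1 (263) [LIFO — newest first]: 147 @ $15 + 116 @ $15 = $3,945
Sale 2 (589) [LIFO — newest first]: 322 @ $19 + 210 @ $16 + 57 @ $15 = $10,333
Sale 3 (12) [LIFO — newest first]: 12 @ $22 = $264
Total COGS = $3,945 + $10,333 + $264 = $14,542
Ending inventory: 110 @ $15 + 159 @ $22 = $5,148

COGS = $14,542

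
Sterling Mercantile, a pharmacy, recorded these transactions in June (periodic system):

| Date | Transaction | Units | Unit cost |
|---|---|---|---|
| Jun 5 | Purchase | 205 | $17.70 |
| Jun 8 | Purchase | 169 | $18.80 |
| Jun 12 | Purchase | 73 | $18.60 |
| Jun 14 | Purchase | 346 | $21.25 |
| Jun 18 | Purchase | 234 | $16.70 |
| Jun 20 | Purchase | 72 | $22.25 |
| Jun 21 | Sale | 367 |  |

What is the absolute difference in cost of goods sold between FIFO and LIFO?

$131.95

FIFO COGS: 205 @ $17.70 + 162 @ $18.80 = $6,674.10
LIFO COGS: 72 @ $22.25 + 234 @ $16.70 + 61 @ $21.25 = $6,806.05
Difference = |$6,674.10 − $6,806.05| = $131.95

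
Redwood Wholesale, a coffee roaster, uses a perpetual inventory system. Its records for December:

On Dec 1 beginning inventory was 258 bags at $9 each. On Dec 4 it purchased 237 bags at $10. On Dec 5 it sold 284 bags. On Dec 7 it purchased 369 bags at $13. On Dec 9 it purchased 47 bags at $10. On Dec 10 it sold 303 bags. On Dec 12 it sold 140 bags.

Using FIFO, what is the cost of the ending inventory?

Ending inventory = $2,251

Dec 5, 284 sold [FIFO — oldest first]: 258 @ $9 + 26 @ $10 = $2,582
Dec 10, 303 sold [FIFO — oldest first]: 211 @ $10 + 92 @ $13 = $3,306
Dec 12, 140 sold [FIFO — oldest first]: 140 @ $13 = $1,820
Total COGS = $2,582 + $3,306 + $1,820 = $7,708
Ending inventory: 137 @ $13 + 47 @ $10 = $2,251
Check: goods available $9,959 = COGS $7,708 + ending $2,251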